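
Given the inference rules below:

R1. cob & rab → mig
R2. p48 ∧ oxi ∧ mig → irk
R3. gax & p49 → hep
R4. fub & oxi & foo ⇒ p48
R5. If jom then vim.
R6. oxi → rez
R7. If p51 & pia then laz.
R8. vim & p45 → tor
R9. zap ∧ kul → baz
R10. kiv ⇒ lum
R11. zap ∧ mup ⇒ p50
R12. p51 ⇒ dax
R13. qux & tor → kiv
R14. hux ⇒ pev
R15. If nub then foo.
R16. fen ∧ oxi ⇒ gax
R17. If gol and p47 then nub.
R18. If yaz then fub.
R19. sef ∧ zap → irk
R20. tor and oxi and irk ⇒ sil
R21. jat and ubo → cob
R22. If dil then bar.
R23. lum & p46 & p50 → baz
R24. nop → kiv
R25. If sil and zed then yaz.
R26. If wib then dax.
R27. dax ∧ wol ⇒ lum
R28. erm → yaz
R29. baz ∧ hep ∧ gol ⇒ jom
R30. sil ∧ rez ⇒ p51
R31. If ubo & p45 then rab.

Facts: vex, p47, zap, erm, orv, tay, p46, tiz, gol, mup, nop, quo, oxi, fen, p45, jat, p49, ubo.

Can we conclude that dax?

rez  (by R6: oxi)
p50  (by R11: zap, mup)
gax  (by R16: fen, oxi)
nub  (by R17: gol, p47)
cob  (by R21: jat, ubo)
kiv  (by R24: nop)
yaz  (by R28: erm)
rab  (by R31: ubo, p45)
mig  (by R1: cob, rab)
hep  (by R3: gax, p49)
lum  (by R10: kiv)
foo  (by R15: nub)
fub  (by R18: yaz)
baz  (by R23: lum, p46, p50)
jom  (by R29: baz, hep, gol)
p48  (by R4: fub, oxi, foo)
vim  (by R5: jom)
tor  (by R8: vim, p45)
irk  (by R2: p48, oxi, mig)
sil  (by R20: tor, oxi, irk)
p51  (by R30: sil, rez)
dax  (by R12: p51)

Yes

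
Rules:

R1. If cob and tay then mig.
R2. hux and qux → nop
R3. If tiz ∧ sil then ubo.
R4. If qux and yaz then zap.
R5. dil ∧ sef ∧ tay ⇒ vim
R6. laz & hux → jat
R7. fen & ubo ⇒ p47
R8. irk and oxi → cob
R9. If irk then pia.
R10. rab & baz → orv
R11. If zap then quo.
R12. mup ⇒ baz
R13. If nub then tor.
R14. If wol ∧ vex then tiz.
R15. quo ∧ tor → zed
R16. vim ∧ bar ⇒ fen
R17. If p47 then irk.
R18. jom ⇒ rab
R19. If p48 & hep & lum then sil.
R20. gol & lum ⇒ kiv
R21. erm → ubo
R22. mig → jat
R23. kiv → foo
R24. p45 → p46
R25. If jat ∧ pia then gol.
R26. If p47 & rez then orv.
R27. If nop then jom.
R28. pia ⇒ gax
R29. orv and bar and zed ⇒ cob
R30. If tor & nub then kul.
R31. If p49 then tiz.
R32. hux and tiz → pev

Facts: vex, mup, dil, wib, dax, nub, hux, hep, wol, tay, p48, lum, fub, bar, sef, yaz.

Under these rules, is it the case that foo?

Forward chaining from the given facts derives: vim, baz, tor, tiz, fen, sil, kul, pev, ubo, p47, irk, pia, gax.
The only rule concluding foo is R23, which needs kiv; that is never established.

No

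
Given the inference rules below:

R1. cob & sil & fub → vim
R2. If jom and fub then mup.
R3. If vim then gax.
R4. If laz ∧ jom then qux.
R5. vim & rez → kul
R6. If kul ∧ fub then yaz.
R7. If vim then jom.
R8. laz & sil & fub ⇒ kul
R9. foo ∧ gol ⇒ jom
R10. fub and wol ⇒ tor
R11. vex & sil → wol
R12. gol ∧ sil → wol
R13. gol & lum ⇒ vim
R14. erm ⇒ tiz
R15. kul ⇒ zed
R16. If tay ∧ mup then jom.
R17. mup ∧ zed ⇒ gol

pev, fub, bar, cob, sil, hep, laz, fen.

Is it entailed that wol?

Yes

vim  (by R1: cob, sil, fub)
jom  (by R7: vim)
kul  (by R8: laz, sil, fub)
zed  (by R15: kul)
mup  (by R2: jom, fub)
gol  (by R17: mup, zed)
wol  (by R12: gol, sil)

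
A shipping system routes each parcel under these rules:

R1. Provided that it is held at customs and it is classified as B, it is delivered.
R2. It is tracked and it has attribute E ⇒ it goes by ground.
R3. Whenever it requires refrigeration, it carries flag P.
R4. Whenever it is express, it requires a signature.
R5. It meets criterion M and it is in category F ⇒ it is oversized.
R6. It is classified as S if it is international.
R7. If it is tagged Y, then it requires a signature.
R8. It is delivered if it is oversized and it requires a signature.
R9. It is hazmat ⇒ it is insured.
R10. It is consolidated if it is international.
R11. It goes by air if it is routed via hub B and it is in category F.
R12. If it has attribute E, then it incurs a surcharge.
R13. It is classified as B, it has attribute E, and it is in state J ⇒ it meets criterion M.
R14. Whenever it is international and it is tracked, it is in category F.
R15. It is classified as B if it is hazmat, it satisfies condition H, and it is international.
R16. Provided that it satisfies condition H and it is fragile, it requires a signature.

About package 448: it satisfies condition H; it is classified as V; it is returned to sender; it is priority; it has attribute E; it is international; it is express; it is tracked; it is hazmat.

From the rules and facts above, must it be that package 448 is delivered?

Forward chaining from the given facts derives: goes by ground, requires a signature, is classified as S, is insured, is consolidated, incurs a surcharge, is in category F, is classified as B.
Rules concluding "it is delivered": R1 needs "it is held at customs"; R8 needs "it is oversized" — none of these are established.

No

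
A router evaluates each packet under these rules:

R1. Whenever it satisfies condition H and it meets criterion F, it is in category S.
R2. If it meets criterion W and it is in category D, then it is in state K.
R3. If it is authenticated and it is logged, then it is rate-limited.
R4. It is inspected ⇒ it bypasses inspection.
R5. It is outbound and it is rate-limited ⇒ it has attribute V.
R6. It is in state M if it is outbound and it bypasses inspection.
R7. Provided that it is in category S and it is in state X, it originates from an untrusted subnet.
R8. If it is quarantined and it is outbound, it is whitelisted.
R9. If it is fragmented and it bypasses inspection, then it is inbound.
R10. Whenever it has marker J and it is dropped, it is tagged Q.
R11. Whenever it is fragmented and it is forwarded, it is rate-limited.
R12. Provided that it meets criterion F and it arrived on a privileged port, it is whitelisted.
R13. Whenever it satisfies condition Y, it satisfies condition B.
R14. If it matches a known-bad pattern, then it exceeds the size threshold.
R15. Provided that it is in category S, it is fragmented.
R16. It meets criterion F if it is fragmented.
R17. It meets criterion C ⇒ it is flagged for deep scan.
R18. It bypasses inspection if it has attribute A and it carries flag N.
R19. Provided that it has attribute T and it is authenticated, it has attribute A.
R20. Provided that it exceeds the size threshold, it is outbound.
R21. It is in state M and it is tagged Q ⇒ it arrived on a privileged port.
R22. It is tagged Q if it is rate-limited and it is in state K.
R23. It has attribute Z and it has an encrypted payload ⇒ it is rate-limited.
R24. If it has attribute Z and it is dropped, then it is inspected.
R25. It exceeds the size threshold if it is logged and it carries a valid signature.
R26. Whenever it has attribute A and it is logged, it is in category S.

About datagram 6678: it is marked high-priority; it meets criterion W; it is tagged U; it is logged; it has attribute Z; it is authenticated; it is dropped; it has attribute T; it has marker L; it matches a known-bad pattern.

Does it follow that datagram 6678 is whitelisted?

No

Forward chaining from the given facts derives: is rate-limited, exceeds the size threshold, has attribute A, is outbound, is inspected, is in category S, bypasses inspection, has attribute V, is in state M, is fragmented, meets criterion F, is inbound.
Rules concluding "it is whitelisted": R8 needs "it is quarantined"; R12 needs "it arrived on a privileged port" — none of these are established.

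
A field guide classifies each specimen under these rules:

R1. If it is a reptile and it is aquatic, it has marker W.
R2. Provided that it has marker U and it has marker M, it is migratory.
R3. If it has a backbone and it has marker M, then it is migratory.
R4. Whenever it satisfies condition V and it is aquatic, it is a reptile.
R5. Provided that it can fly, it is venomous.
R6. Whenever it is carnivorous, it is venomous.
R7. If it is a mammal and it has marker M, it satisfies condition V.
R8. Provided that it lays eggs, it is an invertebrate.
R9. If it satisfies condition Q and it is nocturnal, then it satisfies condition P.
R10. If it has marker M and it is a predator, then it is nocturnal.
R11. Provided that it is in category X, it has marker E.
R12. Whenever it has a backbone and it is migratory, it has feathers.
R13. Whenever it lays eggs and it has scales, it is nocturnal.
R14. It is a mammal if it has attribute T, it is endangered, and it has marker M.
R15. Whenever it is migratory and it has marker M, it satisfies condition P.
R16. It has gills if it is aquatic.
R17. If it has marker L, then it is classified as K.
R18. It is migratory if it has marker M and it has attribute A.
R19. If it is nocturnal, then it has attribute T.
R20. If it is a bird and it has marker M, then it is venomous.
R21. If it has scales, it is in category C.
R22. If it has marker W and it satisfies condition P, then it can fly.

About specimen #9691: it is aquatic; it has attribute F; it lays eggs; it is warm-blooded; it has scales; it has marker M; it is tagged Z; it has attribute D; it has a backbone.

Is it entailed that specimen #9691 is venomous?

Forward chaining from the given facts derives: is migratory, is an invertebrate, has feathers, is nocturnal, satisfies condition P, has gills, has attribute T, is in category C.
Rules concluding "it is venomous": R5 needs "it can fly"; R6 needs "it is carnivorous"; R20 needs "it is a bird" — none of these are established.

No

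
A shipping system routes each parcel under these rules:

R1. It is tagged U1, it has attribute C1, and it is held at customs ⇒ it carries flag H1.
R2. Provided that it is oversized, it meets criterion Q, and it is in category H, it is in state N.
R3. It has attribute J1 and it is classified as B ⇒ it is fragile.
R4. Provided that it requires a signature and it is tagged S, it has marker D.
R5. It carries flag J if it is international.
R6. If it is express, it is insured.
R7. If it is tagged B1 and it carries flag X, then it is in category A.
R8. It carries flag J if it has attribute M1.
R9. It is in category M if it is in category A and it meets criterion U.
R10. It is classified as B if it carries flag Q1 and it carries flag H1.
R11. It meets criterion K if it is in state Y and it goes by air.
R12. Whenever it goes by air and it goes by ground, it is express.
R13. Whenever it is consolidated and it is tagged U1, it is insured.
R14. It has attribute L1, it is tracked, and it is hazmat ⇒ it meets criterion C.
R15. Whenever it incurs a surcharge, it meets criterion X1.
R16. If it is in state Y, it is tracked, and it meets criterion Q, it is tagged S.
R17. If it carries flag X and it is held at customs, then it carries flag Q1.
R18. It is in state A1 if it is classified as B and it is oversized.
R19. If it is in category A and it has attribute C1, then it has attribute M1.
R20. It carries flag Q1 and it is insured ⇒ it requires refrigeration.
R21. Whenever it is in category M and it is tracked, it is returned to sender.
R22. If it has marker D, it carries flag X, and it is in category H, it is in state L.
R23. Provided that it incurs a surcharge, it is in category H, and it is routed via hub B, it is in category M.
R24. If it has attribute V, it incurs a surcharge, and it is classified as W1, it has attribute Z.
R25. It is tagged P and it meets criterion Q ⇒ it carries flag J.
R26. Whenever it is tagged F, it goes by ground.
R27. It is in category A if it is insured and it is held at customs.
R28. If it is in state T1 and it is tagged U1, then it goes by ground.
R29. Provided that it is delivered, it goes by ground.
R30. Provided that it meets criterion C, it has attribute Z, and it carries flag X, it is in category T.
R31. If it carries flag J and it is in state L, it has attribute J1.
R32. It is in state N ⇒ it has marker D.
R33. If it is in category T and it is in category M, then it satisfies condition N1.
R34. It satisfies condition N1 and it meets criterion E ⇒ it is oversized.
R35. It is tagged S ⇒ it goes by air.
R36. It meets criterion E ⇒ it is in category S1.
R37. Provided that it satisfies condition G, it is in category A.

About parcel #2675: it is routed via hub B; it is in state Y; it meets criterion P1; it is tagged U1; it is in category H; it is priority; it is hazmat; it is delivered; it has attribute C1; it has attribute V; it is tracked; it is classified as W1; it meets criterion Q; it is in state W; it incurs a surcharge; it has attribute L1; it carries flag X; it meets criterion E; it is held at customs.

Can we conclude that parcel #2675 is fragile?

Yes

By R1 (it is tagged U1, it has attribute C1, it is held at customs): it carries flag H1.
By R14 (it has attribute L1, it is tracked, it is hazmat): it meets criterion C.
By R16 (it is in state Y, it is tracked, it meets criterion Q): it is tagged S.
By R17 (it carries flag X, it is held at customs): it carries flag Q1.
By R23 (it incurs a surcharge, it is in category H, it is routed via hub B): it is in category M.
By R24 (it has attribute V, it incurs a surcharge, it is classified as W1): it has attribute Z.
By R29 (it is delivered): it goes by ground.
By R30 (it meets criterion C, it has attribute Z, it carries flag X): it is in category T.
By R33 (it is in category T, it is in category M): it satisfies condition N1.
By R34 (it satisfies condition N1, it meets criterion E): it is oversized.
By R35 (it is tagged S): it goes by air.
By R2 (it is oversized, it meets criterion Q, it is in category H): it is in state N.
By R10 (it carries flag Q1, it carries flag H1): it is classified as B.
By R12 (it goes by air, it goes by ground): it is express.
By R32 (it is in state N): it has marker D.
By R6 (it is express): it is insured.
By R22 (it has marker D, it carries flag X, it is in category H): it is in state L.
By R27 (it is insured, it is held at customs): it is in category A.
By R19 (it is in category A, it has attribute C1): it has attribute M1.
By R8 (it has attribute M1): it carries flag J.
By R31 (it carries flag J, it is in state L): it has attribute J1.
By R3 (it has attribute J1, it is classified as B): it is fragile.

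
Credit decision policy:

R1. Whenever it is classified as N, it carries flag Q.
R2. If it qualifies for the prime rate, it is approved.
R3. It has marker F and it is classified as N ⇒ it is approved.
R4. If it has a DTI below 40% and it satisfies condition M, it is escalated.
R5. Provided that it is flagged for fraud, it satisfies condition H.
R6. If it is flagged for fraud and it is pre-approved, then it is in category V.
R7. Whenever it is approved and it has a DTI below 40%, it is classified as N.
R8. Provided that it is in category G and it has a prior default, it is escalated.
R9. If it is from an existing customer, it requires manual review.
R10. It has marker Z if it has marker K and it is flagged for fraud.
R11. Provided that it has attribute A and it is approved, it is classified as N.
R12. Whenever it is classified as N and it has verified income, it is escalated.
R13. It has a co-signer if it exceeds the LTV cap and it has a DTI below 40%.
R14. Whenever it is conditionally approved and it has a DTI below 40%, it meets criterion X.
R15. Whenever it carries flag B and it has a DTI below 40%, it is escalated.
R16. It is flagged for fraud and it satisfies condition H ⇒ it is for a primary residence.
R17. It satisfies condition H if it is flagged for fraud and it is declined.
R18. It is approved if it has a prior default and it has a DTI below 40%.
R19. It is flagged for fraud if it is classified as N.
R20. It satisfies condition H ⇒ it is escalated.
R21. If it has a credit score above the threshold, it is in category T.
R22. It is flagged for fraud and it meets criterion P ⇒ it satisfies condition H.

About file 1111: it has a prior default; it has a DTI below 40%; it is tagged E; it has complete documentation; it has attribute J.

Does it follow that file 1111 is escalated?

By R18 (it has a prior default, it has a DTI below 40%): it is approved.
By R7 (it is approved, it has a DTI below 40%): it is classified as N.
By R19 (it is classified as N): it is flagged for fraud.
By R5 (it is flagged for fraud): it satisfies condition H.
By R20 (it satisfies condition H): it is escalated.

Yes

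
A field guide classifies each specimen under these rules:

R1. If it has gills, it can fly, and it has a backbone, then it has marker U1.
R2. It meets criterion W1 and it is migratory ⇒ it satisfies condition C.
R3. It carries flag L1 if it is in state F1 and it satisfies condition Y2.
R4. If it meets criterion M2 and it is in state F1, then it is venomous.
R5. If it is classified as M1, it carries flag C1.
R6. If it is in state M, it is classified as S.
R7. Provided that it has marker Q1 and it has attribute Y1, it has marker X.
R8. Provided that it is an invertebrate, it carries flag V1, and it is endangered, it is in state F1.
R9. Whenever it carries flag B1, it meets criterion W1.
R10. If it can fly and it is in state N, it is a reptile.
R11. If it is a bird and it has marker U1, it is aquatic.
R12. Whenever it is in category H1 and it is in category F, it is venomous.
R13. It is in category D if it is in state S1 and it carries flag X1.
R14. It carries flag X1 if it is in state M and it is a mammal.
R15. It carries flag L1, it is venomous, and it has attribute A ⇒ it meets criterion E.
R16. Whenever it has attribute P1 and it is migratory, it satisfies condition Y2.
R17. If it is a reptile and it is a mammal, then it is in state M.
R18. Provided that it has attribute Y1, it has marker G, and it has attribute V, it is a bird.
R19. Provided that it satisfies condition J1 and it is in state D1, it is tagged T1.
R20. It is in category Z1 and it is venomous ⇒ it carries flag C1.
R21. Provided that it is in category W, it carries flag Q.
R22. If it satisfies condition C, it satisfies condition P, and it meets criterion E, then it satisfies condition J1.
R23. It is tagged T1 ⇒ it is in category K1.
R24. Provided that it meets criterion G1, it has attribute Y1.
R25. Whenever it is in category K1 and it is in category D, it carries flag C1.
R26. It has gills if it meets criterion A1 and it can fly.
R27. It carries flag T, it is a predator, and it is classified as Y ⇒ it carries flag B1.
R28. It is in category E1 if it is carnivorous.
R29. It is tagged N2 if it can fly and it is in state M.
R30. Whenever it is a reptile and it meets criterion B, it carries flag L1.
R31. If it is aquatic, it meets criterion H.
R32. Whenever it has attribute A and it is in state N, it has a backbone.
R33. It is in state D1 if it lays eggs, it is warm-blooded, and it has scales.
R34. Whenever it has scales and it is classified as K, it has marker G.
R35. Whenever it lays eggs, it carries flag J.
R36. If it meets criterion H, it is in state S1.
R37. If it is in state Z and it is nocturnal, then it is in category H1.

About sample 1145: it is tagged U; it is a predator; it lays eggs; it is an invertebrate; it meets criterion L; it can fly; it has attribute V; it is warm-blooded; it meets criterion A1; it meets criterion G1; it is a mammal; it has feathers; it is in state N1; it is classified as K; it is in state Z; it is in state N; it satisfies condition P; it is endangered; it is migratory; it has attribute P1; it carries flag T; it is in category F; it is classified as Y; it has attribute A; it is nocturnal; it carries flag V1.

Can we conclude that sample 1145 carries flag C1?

Forward chaining from the given facts derives: is in state F1, is a reptile, satisfies condition Y2, is in state M, has attribute Y1, has gills, carries flag B1, is tagged N2, has a backbone, carries flag J, is in category H1, has marker U1, carries flag L1, is classified as S, meets criterion W1, is venomous, carries flag X1, meets criterion E, satisfies condition C, satisfies condition J1.
Rules concluding "it carries flag C1": R5 needs "it is classified as M1"; R20 needs "it is in category Z1"; R25 needs "it is in category K1" — none of these are established.

No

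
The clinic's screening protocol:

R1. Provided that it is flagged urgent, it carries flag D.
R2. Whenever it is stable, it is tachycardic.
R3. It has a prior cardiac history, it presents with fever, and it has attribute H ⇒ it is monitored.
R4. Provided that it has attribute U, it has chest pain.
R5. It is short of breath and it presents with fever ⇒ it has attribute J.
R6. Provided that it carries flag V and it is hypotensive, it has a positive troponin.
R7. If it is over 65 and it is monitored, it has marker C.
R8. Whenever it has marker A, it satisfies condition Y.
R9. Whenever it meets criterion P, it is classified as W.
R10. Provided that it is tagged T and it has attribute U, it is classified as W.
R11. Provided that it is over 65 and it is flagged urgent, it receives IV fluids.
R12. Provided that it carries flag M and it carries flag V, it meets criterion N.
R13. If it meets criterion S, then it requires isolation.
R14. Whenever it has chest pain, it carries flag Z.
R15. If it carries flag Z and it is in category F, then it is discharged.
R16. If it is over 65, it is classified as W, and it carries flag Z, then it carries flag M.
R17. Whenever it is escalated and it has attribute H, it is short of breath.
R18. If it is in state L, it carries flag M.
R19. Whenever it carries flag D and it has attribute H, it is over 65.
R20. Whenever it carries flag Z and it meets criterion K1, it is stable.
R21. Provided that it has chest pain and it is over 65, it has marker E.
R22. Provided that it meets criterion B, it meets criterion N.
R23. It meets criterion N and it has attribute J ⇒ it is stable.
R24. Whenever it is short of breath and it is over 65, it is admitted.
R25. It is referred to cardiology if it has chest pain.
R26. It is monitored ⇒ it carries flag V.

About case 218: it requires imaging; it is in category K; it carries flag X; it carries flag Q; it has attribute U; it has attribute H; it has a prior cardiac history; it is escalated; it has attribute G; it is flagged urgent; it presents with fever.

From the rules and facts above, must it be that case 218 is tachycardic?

Forward chaining from the given facts derives: carries flag D, is monitored, has chest pain, carries flag Z, is short of breath, is over 65, has marker E, is admitted, is referred to cardiology, carries flag V, has attribute J, has marker C, receives IV fluids.
The only rule concluding "it is tachycardic" is R2, which needs "it is stable"; that is never established.

No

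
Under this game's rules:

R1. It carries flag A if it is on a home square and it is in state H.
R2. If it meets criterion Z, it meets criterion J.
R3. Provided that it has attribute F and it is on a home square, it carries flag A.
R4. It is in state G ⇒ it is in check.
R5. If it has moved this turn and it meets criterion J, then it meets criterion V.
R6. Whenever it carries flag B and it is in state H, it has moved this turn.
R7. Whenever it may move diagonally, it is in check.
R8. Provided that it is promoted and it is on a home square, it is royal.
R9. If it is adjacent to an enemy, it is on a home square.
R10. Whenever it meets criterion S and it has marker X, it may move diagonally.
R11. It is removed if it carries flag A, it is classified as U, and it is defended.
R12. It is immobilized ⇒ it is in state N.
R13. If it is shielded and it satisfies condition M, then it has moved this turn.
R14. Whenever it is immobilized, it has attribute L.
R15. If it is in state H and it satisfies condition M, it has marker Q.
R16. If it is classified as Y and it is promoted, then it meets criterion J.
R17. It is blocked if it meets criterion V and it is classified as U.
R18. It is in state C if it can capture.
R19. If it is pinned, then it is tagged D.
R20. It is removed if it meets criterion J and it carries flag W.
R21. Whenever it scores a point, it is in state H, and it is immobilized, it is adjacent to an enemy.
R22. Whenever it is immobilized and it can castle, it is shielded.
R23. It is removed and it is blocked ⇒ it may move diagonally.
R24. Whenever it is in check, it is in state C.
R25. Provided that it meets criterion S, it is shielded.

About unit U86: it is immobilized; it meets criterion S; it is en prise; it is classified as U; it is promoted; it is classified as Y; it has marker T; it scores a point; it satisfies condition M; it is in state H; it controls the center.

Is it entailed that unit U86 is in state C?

Forward chaining from the given facts derives: is in state N, has attribute L, has marker Q, meets criterion J, is adjacent to an enemy, is shielded, is on a home square, has moved this turn, carries flag A, meets criterion V, is royal, is blocked.
Rules concluding "it is in state C": R18 needs "it can capture"; R24 needs "it is in check" — none of these are established.

No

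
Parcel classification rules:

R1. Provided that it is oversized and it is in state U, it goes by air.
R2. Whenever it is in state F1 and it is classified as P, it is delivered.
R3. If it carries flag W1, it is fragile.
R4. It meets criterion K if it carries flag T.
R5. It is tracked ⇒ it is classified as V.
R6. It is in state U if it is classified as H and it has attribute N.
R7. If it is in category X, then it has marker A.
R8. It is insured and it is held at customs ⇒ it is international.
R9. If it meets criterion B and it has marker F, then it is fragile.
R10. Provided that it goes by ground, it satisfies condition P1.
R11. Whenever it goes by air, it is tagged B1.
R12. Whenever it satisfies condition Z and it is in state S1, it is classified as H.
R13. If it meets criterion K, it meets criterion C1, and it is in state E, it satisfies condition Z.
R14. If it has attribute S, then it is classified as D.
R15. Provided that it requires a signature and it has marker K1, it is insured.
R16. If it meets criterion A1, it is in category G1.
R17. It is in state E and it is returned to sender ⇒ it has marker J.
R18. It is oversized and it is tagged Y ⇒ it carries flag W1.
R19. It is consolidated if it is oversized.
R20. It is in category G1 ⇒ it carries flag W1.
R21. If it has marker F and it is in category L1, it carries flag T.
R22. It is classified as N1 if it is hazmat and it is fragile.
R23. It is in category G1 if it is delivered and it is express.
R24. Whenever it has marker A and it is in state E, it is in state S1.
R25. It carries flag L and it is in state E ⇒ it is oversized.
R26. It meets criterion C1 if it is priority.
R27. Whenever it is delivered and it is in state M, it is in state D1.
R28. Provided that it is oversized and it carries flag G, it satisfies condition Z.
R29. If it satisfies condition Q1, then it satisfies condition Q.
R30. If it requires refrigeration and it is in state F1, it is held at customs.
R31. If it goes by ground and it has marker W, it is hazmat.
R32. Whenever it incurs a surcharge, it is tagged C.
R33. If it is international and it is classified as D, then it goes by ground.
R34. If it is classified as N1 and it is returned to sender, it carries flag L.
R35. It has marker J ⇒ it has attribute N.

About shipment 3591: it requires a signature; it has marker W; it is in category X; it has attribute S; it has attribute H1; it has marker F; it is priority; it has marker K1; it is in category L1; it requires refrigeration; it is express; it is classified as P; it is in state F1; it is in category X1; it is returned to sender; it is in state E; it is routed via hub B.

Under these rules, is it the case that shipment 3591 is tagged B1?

Yes

By R2 (it is in state F1, it is classified as P): it is delivered.
By R7 (it is in category X): it has marker A.
By R14 (it has attribute S): it is classified as D.
By R15 (it requires a signature, it has marker K1): it is insured.
By R17 (it is in state E, it is returned to sender): it has marker J.
By R21 (it has marker F, it is in category L1): it carries flag T.
By R23 (it is delivered, it is express): it is in category G1.
By R24 (it has marker A, it is in state E): it is in state S1.
By R26 (it is priority): it meets criterion C1.
By R30 (it requires refrigeration, it is in state F1): it is held at customs.
By R35 (it has marker J): it has attribute N.
By R4 (it carries flag T): it meets criterion K.
By R8 (it is insured, it is held at customs): it is international.
By R13 (it meets criterion K, it meets criterion C1, it is in state E): it satisfies condition Z.
By R20 (it is in category G1): it carries flag W1.
By R33 (it is international, it is classified as D): it goes by ground.
By R3 (it carries flag W1): it is fragile.
By R12 (it satisfies condition Z, it is in state S1): it is classified as H.
By R31 (it goes by ground, it has marker W): it is hazmat.
By R6 (it is classified as H, it has attribute N): it is in state U.
By R22 (it is hazmat, it is fragile): it is classified as N1.
By R34 (it is classified as N1, it is returned to sender): it carries flag L.
By R25 (it carries flag L, it is in state E): it is oversized.
By R1 (it is oversized, it is in state U): it goes by air.
By R11 (it goes by air): it is tagged B1.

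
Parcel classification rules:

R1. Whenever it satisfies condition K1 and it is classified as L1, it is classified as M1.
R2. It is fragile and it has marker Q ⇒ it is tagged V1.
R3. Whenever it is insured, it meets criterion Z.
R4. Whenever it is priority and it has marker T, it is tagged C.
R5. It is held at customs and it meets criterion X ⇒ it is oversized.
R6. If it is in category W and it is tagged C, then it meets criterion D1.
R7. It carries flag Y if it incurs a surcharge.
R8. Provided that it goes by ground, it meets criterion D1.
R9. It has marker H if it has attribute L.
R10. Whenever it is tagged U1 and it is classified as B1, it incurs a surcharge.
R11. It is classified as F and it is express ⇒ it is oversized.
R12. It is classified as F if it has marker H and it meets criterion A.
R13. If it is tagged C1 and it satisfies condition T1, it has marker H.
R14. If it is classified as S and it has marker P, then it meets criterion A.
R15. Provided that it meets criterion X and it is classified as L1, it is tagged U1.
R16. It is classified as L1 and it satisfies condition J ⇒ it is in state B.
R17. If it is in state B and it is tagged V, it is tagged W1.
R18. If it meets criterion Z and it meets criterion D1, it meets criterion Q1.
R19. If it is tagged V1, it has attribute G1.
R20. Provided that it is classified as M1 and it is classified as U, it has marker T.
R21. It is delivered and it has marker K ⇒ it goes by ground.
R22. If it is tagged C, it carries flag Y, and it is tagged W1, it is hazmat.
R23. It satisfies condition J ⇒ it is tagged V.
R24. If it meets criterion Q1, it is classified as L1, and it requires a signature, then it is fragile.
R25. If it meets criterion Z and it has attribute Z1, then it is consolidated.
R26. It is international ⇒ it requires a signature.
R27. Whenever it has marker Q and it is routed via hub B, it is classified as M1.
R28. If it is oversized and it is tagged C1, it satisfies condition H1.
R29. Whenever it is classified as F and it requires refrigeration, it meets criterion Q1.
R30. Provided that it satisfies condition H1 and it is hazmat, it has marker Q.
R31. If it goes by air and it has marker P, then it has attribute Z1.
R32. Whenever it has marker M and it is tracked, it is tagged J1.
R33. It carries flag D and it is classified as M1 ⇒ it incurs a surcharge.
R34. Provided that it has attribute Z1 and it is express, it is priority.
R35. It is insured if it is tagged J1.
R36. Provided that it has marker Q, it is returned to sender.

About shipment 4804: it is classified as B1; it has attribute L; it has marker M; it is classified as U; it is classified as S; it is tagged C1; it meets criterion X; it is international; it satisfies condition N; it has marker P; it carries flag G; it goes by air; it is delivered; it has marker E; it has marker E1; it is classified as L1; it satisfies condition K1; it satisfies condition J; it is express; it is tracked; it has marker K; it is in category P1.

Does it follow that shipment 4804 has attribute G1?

By R1 (it satisfies condition K1, it is classified as L1): it is classified as M1.
By R9 (it has attribute L): it has marker H.
By R14 (it is classified as S, it has marker P): it meets criterion A.
By R15 (it meets criterion X, it is classified as L1): it is tagged U1.
By R16 (it is classified as L1, it satisfies condition J): it is in state B.
By R20 (it is classified as M1, it is classified as U): it has marker T.
By R21 (it is delivered, it has marker K): it goes by ground.
By R23 (it satisfies condition J): it is tagged V.
By R26 (it is international): it requires a signature.
By R31 (it goes by air, it has marker P): it has attribute Z1.
By R32 (it has marker M, it is tracked): it is tagged J1.
By R34 (it has attribute Z1, it is express): it is priority.
By R35 (it is tagged J1): it is insured.
By R3 (it is insured): it meets criterion Z.
By R4 (it is priority, it has marker T): it is tagged C.
By R8 (it goes by ground): it meets criterion D1.
By R10 (it is tagged U1, it is classified as B1): it incurs a surcharge.
By R12 (it has marker H, it meets criterion A): it is classified as F.
By R17 (it is in state B, it is tagged V): it is tagged W1.
By R18 (it meets criterion Z, it meets criterion D1): it meets criterion Q1.
By R24 (it meets criterion Q1, it is classified as L1, it requires a signature): it is fragile.
By R7 (it incurs a surcharge): it carries flag Y.
By R11 (it is classified as F, it is express): it is oversized.
By R22 (it is tagged C, it carries flag Y, it is tagged W1): it is hazmat.
By R28 (it is oversized, it is tagged C1): it satisfies condition H1.
By R30 (it satisfies condition H1, it is hazmat): it has marker Q.
By R2 (it is fragile, it has marker Q): it is tagged V1.
By R19 (it is tagged V1): it has attribute G1.

Yes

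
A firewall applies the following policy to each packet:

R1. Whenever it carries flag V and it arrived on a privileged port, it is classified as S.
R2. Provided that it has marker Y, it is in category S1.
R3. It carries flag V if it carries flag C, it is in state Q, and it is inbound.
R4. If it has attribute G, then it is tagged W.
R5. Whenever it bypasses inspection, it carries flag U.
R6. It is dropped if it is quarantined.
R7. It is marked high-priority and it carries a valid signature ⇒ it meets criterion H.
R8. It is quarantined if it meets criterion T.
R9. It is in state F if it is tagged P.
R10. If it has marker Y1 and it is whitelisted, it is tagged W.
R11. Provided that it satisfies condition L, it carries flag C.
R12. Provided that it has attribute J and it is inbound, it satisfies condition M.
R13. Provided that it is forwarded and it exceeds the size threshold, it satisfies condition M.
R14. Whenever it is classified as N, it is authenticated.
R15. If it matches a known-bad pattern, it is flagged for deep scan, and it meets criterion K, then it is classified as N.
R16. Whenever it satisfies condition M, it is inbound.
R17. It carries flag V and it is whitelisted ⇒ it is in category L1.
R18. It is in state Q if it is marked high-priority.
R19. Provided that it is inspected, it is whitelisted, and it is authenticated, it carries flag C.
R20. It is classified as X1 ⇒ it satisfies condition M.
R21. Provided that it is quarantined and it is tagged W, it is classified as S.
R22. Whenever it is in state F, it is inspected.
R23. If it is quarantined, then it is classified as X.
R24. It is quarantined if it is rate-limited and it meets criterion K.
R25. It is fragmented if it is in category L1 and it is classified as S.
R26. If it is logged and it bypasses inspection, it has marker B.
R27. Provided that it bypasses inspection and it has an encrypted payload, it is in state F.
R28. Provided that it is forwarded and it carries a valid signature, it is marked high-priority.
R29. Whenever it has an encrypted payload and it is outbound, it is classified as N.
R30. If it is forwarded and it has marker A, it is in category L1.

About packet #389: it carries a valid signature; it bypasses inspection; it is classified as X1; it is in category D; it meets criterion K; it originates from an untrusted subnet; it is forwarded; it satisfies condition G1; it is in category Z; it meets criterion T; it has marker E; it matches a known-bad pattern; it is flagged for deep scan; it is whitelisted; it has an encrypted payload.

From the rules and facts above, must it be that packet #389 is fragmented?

No

Forward chaining from the given facts derives: carries flag U, is quarantined, is classified as N, satisfies condition M, is classified as X, is in state F, is marked high-priority, is dropped, meets criterion H, is authenticated, is inbound, is in state Q, is inspected, carries flag C, carries flag V, is in category L1.
The only rule concluding "it is fragmented" is R25, which needs "it is classified as S"; that is never established.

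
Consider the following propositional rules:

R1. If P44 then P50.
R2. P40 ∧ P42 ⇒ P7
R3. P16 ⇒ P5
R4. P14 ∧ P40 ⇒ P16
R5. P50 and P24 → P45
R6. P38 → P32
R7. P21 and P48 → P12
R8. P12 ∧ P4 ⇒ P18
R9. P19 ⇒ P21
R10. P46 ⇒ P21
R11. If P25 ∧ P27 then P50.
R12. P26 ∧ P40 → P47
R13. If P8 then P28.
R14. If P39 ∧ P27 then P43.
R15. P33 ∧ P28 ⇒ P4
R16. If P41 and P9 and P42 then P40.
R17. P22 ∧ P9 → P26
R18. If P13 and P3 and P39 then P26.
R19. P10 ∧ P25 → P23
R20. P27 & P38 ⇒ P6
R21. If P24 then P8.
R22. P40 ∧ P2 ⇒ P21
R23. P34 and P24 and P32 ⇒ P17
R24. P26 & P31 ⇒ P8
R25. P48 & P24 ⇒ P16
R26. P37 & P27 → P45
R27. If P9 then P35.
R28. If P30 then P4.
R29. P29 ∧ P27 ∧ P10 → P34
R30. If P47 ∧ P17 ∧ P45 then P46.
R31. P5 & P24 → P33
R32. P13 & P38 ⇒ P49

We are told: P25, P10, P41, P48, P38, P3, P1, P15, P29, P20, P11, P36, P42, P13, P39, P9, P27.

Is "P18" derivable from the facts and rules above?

No

Forward chaining from the given facts derives: P32, P50, P43, P40, P26, P23, P6, P35, P34, P49, P7, P47.
The only rule concluding P18 is R8, which needs P12; that is never established.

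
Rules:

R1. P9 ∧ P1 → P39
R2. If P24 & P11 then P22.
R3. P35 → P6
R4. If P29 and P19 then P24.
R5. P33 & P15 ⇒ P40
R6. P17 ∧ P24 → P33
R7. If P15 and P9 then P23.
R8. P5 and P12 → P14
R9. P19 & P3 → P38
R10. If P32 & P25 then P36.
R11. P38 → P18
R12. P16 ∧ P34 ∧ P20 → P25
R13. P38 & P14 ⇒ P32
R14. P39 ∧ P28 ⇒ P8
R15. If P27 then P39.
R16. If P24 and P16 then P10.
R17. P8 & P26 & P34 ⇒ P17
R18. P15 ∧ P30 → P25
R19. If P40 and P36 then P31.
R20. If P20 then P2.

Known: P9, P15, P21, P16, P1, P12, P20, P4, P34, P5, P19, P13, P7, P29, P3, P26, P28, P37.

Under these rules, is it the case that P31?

P39  (by R1: P9, P1)
P24  (by R4: P29, P19)
P14  (by R8: P5, P12)
P38  (by R9: P19, P3)
P25  (by R12: P16, P34, P20)
P32  (by R13: P38, P14)
P8  (by R14: P39, P28)
P17  (by R17: P8, P26, P34)
P33  (by R6: P17, P24)
P36  (by R10: P32, P25)
P40  (by R5: P33, P15)
P31  (by R19: P40, P36)

Yes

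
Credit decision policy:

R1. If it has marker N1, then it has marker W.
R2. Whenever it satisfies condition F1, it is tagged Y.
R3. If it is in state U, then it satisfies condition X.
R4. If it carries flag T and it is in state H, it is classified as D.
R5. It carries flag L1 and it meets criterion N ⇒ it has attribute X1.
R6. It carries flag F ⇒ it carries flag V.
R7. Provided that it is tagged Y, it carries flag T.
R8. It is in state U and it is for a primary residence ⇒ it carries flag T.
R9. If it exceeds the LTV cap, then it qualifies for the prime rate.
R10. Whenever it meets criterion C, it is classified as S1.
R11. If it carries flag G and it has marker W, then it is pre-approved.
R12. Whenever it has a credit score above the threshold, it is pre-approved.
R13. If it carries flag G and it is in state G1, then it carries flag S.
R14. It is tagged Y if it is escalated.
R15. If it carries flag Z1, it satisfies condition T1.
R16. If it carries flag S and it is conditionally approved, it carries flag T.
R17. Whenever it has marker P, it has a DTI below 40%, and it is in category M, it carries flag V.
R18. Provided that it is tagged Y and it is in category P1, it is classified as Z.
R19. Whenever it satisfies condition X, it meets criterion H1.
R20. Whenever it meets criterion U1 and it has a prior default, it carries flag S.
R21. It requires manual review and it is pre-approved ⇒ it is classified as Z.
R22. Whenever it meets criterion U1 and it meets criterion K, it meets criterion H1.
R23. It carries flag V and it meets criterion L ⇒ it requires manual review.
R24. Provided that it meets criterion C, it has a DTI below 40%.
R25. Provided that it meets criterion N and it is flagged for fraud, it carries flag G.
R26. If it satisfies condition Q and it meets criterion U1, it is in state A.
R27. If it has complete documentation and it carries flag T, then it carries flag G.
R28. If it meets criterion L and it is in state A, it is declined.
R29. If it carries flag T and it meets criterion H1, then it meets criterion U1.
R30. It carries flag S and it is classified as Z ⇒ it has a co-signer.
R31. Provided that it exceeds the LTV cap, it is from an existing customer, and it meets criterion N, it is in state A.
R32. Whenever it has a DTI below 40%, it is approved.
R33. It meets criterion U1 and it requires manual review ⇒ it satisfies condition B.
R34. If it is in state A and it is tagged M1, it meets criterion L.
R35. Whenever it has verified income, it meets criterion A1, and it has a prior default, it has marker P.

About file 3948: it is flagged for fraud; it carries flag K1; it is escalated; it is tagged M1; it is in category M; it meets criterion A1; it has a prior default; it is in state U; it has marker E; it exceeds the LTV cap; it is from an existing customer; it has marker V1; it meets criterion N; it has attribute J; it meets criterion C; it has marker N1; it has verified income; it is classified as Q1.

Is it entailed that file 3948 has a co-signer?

By R1 (it has marker N1): it has marker W.
By R3 (it is in state U): it satisfies condition X.
By R14 (it is escalated): it is tagged Y.
By R19 (it satisfies condition X): it meets criterion H1.
By R24 (it meets criterion C): it has a DTI below 40%.
By R25 (it meets criterion N, it is flagged for fraud): it carries flag G.
By R31 (it exceeds the LTV cap, it is from an existing customer, it meets criterion N): it is in state A.
By R34 (it is in state A, it is tagged M1): it meets criterion L.
By R35 (it has verified income, it meets criterion A1, it has a prior default): it has marker P.
By R7 (it is tagged Y): it carries flag T.
By R11 (it carries flag G, it has marker W): it is pre-approved.
By R17 (it has marker P, it has a DTI below 40%, it is in category M): it carries flag V.
By R23 (it carries flag V, it meets criterion L): it requires manual review.
By R29 (it carries flag T, it meets criterion H1): it meets criterion U1.
By R20 (it meets criterion U1, it has a prior default): it carries flag S.
By R21 (it requires manual review, it is pre-approved): it is classified as Z.
By R30 (it carries flag S, it is classified as Z): it has a co-signer.

Yes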